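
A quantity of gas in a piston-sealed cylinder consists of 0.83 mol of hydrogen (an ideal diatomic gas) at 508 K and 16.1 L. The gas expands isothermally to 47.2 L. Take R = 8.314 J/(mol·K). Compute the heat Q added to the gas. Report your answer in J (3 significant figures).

Isothermal ⇒ ΔU = 0, so Q = W = nRT ln(V₂/V₁).
Q = (0.83)(8.314)(508) ln(47.2/16.1) = 3506 × 1.076 = 3770 J.

Q ≈ 3770 J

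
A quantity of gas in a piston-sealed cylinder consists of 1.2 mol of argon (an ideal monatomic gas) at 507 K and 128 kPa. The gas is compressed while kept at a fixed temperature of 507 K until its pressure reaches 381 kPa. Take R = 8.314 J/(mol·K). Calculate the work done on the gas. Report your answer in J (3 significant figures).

W ≈ 5520 J

Isothermal process: W = nRT ln(V₂/V₁) = nRT ln(P₁/P₂).
W = (1.2)(8.314)(507) × ln(128/381)
  = 5058 × ln(0.336) = 5058 × -1.091
W_by_gas = -5517 J; work on gas = −W_by = 5517 J.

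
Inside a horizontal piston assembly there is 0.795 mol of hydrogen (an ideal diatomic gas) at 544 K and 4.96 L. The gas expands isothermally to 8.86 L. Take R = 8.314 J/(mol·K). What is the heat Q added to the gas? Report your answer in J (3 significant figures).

Isothermal ⇒ ΔU = 0, so Q = W = nRT ln(V₂/V₁).
Q = (0.795)(8.314)(544) ln(8.86/4.96) = 3596 × 0.5801 = 2086 J.

Q ≈ 2090 J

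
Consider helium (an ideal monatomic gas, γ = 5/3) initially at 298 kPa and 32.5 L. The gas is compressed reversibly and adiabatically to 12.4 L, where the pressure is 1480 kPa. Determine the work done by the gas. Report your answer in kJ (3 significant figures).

W ≈ -13.0 kJ

Adiabatic: W = (P₁V₁ − P₂V₂)/(γ − 1) with γ = 5/3.
P₁V₁ = 9685 J, P₂V₂ = 18352 J.
W = (9685 − 18352) / 0.6667 = -13000 J.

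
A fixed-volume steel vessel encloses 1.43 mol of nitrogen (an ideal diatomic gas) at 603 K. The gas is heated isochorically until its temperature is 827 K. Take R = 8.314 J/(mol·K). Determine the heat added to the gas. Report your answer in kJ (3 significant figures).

Constant volume ⇒ W = 0, so Q = ΔU = nCᵥΔT with Cᵥ = 5R/2 = 20.79 J/(mol·K).
ΔU = (1.43)(20.79)(827 − 603) = 6658 J.

Q ≈ 6.66 kJ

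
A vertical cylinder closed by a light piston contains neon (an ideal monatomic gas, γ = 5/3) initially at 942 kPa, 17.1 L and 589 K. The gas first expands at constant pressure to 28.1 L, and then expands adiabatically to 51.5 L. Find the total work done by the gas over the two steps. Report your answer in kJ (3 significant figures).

W_total ≈ 23.6 kJ

Step 1 (isobaric): W = PΔV = (942 kPa)(28.1 − 17.1 L) = 10362 J.
After step 1: P = 942 kPa, V = 28.1 L, T = 967.9 K.
Step 2 (adiabatic): W = (P₁V₁ − P₂V₂)/(γ−1) = (26470 − 17675)/0.667 = 13193 J.
W_total = 10362 + 13193 = 23555 J.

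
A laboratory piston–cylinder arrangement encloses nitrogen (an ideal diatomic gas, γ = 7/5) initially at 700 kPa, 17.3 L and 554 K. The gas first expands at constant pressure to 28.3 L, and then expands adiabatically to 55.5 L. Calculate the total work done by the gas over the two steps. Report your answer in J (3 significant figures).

W_total ≈ 19400 J

Step 1 (isobaric): W = PΔV = (700 kPa)(28.3 − 17.3 L) = 7700 J.
After step 1: P = 700 kPa, V = 28.3 L, T = 906.3 K.
Step 2 (adiabatic): W = (P₁V₁ − P₂V₂)/(γ−1) = (19810 − 15131)/0.4 = 11696 J.
W_total = 7700 + 11696 = 19396 J.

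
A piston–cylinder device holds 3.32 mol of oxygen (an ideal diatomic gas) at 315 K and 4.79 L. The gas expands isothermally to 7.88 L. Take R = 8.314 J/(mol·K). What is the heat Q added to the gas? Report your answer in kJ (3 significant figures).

Isothermal ⇒ ΔU = 0, so Q = W = nRT ln(V₂/V₁).
Q = (3.32)(8.314)(315) ln(7.88/4.79) = 8695 × 0.4978 = 4328 J.

Q ≈ 4.33 kJ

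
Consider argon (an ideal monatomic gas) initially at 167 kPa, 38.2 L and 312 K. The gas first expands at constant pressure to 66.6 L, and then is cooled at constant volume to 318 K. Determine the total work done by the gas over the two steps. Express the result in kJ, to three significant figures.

W_total ≈ 4.74 kJ

Step 1 (isobaric): W = PΔV = (167 kPa)(66.6 − 38.2 L) = 4743 J.
Step 2 (isochoric): W = 0 (constant volume).
W_total = 4743 + 0 = 4743 J.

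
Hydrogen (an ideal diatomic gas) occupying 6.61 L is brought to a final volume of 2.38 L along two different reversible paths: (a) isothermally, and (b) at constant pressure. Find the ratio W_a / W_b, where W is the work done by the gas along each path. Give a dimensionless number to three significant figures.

Path (a) isothermal: W = P₁V₁ ln(V₂/V₁) → W_a/(P₁V₁) = -1.021.
Path (b) isobaric: W = P₁(V₂ − V₁) → W_b/(P₁V₁) = -0.6399.
W_a / W_b = -1.021 / -0.6399 = 1.596.

W_a / W_b ≈ 1.60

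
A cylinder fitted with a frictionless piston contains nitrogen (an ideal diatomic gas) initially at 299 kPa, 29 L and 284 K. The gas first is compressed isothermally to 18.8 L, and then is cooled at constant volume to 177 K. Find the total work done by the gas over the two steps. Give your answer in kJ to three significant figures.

W_total ≈ -3.76 kJ

Step 1 (isothermal): W = P₁V₁ ln(V₂/V₁) = (8671) ln(18.8/29) = -3758 J.
Step 2 (isochoric): W = 0 (constant volume).
W_total = -3758 + 0 = -3758 J.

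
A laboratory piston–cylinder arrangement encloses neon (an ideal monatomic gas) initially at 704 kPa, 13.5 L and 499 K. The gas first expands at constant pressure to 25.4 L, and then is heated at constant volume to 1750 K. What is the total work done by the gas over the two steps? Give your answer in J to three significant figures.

Step 1 (isobaric): W = PΔV = (704 kPa)(25.4 − 13.5 L) = 8378 J.
Step 2 (isochoric): W = 0 (constant volume).
W_total = 8378 + 0 = 8378 J.

W_total ≈ 8380 J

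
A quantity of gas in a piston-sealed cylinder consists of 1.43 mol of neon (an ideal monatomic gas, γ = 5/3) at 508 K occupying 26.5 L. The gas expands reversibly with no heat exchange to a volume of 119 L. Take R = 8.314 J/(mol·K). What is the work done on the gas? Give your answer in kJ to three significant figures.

Adiabatic: TV^(γ−1) = const with γ = 5/3.
T₂ = T₁ (V₁/V₂)^(γ−1) = 508 × (26.5/119)^0.667 = 508 × 0.3674 = 186.6 K.
W_by = nCᵥ(T₁ − T₂) = (1.43)(12.47)(508 − 186.6) = 5731 J.
Work on gas = −W_by = -5731 J.

W ≈ -5.73 kJ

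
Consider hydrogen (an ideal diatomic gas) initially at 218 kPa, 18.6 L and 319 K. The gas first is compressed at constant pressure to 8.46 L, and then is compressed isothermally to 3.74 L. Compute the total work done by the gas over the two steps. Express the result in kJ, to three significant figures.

Step 1 (isobaric): W = PΔV = (218 kPa)(8.46 − 18.6 L) = -2211 J.
After step 1: P = 218 kPa, V = 8.46 L, T = 145.1 K.
Step 2 (isothermal): W = P₁V₁ ln(V₂/V₁) = (1844) ln(3.74/8.46) = -1505 J.
W_total = -2211 − 1505 = -3716 J.

W_total ≈ -3.72 kJ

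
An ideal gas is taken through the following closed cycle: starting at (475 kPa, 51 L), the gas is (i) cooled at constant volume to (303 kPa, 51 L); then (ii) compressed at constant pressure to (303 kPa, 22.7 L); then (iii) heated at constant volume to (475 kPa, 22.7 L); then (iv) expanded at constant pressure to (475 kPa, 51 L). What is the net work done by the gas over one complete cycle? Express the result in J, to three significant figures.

Constant-volume legs do no work.
W(ii) = (303)(22.7 − 51) = -8575 J; W(iv) = (475)(51 − 22.7) = 13442 J.
W_net = -8575 + 13442 = 4868 J (the clockwise enclosed area).

W_net ≈ 4870 J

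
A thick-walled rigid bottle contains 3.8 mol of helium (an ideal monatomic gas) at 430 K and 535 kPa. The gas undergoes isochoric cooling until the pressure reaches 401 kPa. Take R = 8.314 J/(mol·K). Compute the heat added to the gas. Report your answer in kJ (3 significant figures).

Constant volume ⇒ W = 0, so Q = ΔU = nCᵥΔT with Cᵥ = 3R/2 = 12.47 J/(mol·K).
At constant V, T₂/T₁ = P₂/P₁ ⇒ ΔT = T₁(P₂/P₁ − 1) = 430·(401/535 − 1) = -107.7 K.
ΔU = (3.8)(12.47)(-107.7) = -5104 J.

Q ≈ -5.10 kJ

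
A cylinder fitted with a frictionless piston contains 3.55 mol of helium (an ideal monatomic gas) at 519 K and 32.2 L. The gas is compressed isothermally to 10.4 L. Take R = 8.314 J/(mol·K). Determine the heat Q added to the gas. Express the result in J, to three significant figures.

Q ≈ -17300 J

Isothermal ⇒ ΔU = 0, so Q = W = nRT ln(V₂/V₁).
Q = (3.55)(8.314)(519) ln(10.4/32.2) = 15318 × -1.13 = -17312 J.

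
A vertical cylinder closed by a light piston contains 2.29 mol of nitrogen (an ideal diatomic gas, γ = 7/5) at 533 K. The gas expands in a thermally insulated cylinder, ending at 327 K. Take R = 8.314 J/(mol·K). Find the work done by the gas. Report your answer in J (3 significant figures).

Adiabatic ⇒ Q = 0, so W_by = −ΔU = nCᵥ(T₁ − T₂).
Cᵥ = 5R/2 = 20.79 J/(mol·K).
W = (2.29)(20.79)(533 − 327) = 9805 J.

W ≈ 9810 J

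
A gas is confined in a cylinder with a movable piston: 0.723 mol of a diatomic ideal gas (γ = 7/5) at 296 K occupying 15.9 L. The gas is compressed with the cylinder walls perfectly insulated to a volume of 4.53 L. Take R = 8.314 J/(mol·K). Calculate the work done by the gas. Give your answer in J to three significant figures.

Adiabatic: TV^(γ−1) = const with γ = 7/5.
T₂ = T₁ (V₁/V₂)^(γ−1) = 296 × (15.9/4.53)^0.4 = 296 × 1.652 = 489.1 K.
W_by = nCᵥ(T₁ − T₂) = (0.723)(20.79)(296 − 489.1) = -2902 J.

W ≈ -2900 J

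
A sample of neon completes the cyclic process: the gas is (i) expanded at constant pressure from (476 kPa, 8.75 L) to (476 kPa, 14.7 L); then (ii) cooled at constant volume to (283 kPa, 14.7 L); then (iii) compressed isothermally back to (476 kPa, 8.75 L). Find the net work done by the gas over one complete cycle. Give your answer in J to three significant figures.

W_net ≈ 674 J

Leg (i): W = PΔV = (476)(14.7 − 8.75) = 2832 J.
Leg (ii): W = 0.
Leg (iii): W = PᵢVᵢ ln(V_f/Vᵢ) = (4160) ln(8.75/14.7) = -2158 J.
W_net = 2832 − 2158 = 674 J.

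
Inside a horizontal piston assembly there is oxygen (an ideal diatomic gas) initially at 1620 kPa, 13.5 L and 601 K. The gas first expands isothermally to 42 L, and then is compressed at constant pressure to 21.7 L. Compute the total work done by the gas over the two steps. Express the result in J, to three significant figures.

W_total ≈ 14300 J

Step 1 (isothermal): W = P₁V₁ ln(V₂/V₁) = (21870) ln(42/13.5) = 24822 J.
After step 1: P = 520.7 kPa, V = 42 L, T = 601 K.
Step 2 (isobaric): W = PΔV = (520.7 kPa)(21.7 − 42 L) = -10570 J.
W_total = 24822 − 10570 = 14252 J.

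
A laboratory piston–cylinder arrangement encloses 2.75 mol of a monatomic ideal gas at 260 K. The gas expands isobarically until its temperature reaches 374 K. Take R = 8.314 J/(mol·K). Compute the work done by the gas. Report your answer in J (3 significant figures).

Isobaric: W = P ΔV = nR ΔT.
W = (2.75)(8.314)(374 − 260) = 2606 J.

W ≈ 2610 J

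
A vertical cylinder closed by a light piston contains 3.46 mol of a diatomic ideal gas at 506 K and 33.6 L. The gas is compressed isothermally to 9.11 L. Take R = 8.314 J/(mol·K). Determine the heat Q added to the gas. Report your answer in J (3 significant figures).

Isothermal ⇒ ΔU = 0, so Q = W = nRT ln(V₂/V₁).
Q = (3.46)(8.314)(506) ln(9.11/33.6) = 14556 × -1.305 = -18998 J.

Q ≈ -19000 J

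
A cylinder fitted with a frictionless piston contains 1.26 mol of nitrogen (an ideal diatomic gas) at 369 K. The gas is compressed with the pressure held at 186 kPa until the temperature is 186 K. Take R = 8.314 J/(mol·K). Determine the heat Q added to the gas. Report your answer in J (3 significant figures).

Q ≈ -6710 J

Isobaric: W = nRΔT = (1.26)(8.314)(-183) = -1917 J.
ΔU = nCᵥΔT with Cᵥ = 5R/2: ΔU = (1.26)(20.79)(-183) = -4793 J.
Q = ΔU + W = -4793 − 1917 = -6710 J.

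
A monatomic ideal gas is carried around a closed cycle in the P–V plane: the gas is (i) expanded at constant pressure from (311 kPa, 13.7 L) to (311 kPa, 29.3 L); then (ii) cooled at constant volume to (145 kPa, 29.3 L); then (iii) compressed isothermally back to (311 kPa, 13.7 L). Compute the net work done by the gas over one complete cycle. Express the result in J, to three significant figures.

Leg (i): W = PΔV = (311)(29.3 − 13.7) = 4852 J.
Leg (ii): W = 0.
Leg (iii): W = PᵢVᵢ ln(V_f/Vᵢ) = (4248) ln(13.7/29.3) = -3230 J.
W_net = 4852 − 3230 = 1622 J.

W_net ≈ 1620 J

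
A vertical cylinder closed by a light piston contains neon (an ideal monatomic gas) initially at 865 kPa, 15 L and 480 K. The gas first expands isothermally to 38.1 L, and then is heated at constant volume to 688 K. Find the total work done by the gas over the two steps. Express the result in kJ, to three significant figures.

Step 1 (isothermal): W = P₁V₁ ln(V₂/V₁) = (12975) ln(38.1/15) = 12095 J.
Step 2 (isochoric): W = 0 (constant volume).
W_total = 12095 + 0 = 12095 J.

W_total ≈ 12.1 kJ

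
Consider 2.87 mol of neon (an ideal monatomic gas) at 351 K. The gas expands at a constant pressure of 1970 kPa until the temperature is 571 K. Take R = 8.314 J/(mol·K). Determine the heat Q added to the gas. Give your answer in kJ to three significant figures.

Isobaric: W = nRΔT = (2.87)(8.314)(220) = 5249 J.
ΔU = nCᵥΔT with Cᵥ = 3R/2: ΔU = (2.87)(12.47)(220) = 7874 J.
Q = ΔU + W = 7874 + 5249 = 13124 J.

Q ≈ 13.1 kJ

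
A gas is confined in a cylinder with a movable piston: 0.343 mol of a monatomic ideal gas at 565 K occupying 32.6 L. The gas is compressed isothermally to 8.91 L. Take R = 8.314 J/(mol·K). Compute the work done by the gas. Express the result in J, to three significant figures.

W ≈ -2090 J

Isothermal: W = nRT ln(V₂/V₁).
W = (0.343)(8.314)(565) × ln(8.91/32.6)
  = 1611 × -1.297
W_by_gas = -2090 J.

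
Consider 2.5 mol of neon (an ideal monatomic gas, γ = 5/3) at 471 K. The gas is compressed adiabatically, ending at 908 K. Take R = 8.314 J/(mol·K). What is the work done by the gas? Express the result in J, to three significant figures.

Adiabatic ⇒ Q = 0, so W_by = −ΔU = nCᵥ(T₁ − T₂).
Cᵥ = 3R/2 = 12.47 J/(mol·K).
W = (2.5)(12.47)(471 − 908) = -13625 J.

W ≈ -13600 J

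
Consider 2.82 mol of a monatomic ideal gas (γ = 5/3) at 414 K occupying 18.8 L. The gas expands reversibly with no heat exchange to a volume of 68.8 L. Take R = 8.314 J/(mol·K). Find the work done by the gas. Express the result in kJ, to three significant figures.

W ≈ 8.43 kJ

Adiabatic: TV^(γ−1) = const with γ = 5/3.
T₂ = T₁ (V₁/V₂)^(γ−1) = 414 × (18.8/68.8)^0.667 = 414 × 0.4211 = 174.3 K.
W_by = nCᵥ(T₁ − T₂) = (2.82)(12.47)(414 − 174.3) = 8429 J.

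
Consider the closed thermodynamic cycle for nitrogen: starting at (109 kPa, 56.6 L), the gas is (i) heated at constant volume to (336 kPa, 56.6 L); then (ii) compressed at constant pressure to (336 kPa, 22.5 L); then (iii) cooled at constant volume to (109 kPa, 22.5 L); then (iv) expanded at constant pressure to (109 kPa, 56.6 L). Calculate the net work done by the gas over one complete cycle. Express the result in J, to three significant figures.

Constant-volume legs do no work.
W(ii) = (336)(22.5 − 56.6) = -11458 J; W(iv) = (109)(56.6 − 22.5) = 3717 J.
W_net = -11458 + 3717 = -7741 J (the counter-clockwise enclosed area).

W_net ≈ -7740 J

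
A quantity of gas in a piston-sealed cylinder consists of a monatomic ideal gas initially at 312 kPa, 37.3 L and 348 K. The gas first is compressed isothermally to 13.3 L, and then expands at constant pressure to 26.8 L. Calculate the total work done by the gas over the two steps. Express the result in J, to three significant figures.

Step 1 (isothermal): W = P₁V₁ ln(V₂/V₁) = (11638) ln(13.3/37.3) = -12001 J.
After step 1: P = 875 kPa, V = 13.3 L, T = 348 K.
Step 2 (isobaric): W = PΔV = (875 kPa)(26.8 − 13.3 L) = 11813 J.
W_total = -12001 + 11813 = -188.4 J.

W_total ≈ -188 J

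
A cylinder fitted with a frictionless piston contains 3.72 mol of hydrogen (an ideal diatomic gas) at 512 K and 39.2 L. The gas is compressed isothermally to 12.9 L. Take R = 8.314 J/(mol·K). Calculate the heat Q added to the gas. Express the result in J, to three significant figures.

Isothermal ⇒ ΔU = 0, so Q = W = nRT ln(V₂/V₁).
Q = (3.72)(8.314)(512) ln(12.9/39.2) = 15835 × -1.111 = -17600 J.

Q ≈ -17600 J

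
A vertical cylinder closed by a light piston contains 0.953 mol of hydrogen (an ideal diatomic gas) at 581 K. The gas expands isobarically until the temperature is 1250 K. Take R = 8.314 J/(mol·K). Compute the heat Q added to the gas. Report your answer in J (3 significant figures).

Q ≈ 18600 J

Isobaric: W = nRΔT = (0.953)(8.314)(669) = 5301 J.
ΔU = nCᵥΔT with Cᵥ = 5R/2: ΔU = (0.953)(20.79)(669) = 13252 J.
Q = ΔU + W = 13252 + 5301 = 18552 J.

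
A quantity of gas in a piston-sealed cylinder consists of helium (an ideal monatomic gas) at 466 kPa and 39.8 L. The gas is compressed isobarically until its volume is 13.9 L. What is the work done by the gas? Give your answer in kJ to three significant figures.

Isobaric: W = P ΔV.
W = (466 kPa)(13.9 − 39.8 L) = (466)(-25.9) = -12069 J.

W ≈ -12.1 kJ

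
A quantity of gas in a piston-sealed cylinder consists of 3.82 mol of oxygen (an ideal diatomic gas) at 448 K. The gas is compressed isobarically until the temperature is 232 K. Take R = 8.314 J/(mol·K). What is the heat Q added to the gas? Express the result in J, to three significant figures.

Isobaric: W = nRΔT = (3.82)(8.314)(-216) = -6860 J.
ΔU = nCᵥΔT with Cᵥ = 5R/2: ΔU = (3.82)(20.79)(-216) = -17150 J.
Q = ΔU + W = -17150 − 6860 = -24010 J.

Q ≈ -24000 J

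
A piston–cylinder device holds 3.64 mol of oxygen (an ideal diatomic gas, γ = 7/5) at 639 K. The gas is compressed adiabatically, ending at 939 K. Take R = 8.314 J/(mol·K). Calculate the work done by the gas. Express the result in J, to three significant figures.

Adiabatic ⇒ Q = 0, so W_by = −ΔU = nCᵥ(T₁ − T₂).
Cᵥ = 5R/2 = 20.79 J/(mol·K).
W = (3.64)(20.79)(639 − 939) = -22697 J.

W ≈ -22700 J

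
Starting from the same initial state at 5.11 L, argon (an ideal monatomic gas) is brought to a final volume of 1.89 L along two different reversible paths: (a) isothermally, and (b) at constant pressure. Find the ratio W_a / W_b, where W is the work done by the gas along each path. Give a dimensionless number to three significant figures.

Path (a) isothermal: W = P₁V₁ ln(V₂/V₁) → W_a/(P₁V₁) = -0.9946.
Path (b) isobaric: W = P₁(V₂ − V₁) → W_b/(P₁V₁) = -0.6301.
W_a / W_b = -0.9946 / -0.6301 = 1.578.

W_a / W_b ≈ 1.58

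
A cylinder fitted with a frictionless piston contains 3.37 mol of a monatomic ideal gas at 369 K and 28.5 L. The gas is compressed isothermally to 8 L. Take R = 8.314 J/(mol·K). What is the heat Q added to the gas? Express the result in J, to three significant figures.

Q ≈ -13100 J

Isothermal ⇒ ΔU = 0, so Q = W = nRT ln(V₂/V₁).
Q = (3.37)(8.314)(369) ln(8/28.5) = 10339 × -1.27 = -13135 J.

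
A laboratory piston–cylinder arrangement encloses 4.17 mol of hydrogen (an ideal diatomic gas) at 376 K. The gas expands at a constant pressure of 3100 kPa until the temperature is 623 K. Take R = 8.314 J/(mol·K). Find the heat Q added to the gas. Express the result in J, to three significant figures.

Q ≈ 30000 J

Isobaric: W = nRΔT = (4.17)(8.314)(247) = 8563 J.
ΔU = nCᵥΔT with Cᵥ = 5R/2: ΔU = (4.17)(20.79)(247) = 21408 J.
Q = ΔU + W = 21408 + 8563 = 29972 J.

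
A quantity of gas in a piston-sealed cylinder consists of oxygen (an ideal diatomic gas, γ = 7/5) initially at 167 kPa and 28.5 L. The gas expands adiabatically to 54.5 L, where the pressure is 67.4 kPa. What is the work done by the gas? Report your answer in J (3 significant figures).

W ≈ 2720 J

Adiabatic: W = (P₁V₁ − P₂V₂)/(γ − 1) with γ = 7/5.
P₁V₁ = 4760 J, P₂V₂ = 3673 J.
W = (4760 − 3673) / 0.4 = 2716 J.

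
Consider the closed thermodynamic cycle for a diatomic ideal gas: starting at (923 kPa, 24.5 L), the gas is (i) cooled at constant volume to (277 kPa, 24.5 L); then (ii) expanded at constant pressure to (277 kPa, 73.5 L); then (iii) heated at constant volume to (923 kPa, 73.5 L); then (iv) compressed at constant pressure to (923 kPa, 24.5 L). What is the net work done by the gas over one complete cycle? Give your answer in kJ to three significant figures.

Constant-volume legs do no work.
W(ii) = (277)(73.5 − 24.5) = 13573 J; W(iv) = (923)(24.5 − 73.5) = -45227 J.
W_net = 13573 − 45227 = -31654 J (the counter-clockwise enclosed area).

W_net ≈ -31.7 kJ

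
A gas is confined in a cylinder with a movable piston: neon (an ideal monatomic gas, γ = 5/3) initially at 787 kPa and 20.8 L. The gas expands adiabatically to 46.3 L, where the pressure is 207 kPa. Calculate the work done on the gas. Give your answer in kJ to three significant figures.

Adiabatic: W = (P₁V₁ − P₂V₂)/(γ − 1) with γ = 5/3.
P₁V₁ = 16370 J, P₂V₂ = 9584 J.
W = (16370 − 9584) / 0.6667 = 10178 J.
Work on gas = −W_by = -10178 J.

W ≈ -10.2 kJ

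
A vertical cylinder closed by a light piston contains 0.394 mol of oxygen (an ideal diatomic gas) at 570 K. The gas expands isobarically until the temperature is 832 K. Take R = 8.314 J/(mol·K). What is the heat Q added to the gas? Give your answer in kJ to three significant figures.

Isobaric: W = nRΔT = (0.394)(8.314)(262) = 858.2 J.
ΔU = nCᵥΔT with Cᵥ = 5R/2: ΔU = (0.394)(20.79)(262) = 2146 J.
Q = ΔU + W = 2146 + 858.2 = 3004 J.

Q ≈ 3.00 kJ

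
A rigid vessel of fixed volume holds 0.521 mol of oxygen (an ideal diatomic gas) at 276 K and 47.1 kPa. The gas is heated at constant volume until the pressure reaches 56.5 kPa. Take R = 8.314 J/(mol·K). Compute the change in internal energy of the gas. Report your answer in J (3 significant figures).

ΔU ≈ 596 J

Constant volume ⇒ W = 0, so Q = ΔU = nCᵥΔT with Cᵥ = 5R/2 = 20.79 J/(mol·K).
At constant V, T₂/T₁ = P₂/P₁ ⇒ ΔT = T₁(P₂/P₁ − 1) = 276·(56.5/47.1 − 1) = 55.08 K.
ΔU = (0.521)(20.79)(55.08) = 596.5 J.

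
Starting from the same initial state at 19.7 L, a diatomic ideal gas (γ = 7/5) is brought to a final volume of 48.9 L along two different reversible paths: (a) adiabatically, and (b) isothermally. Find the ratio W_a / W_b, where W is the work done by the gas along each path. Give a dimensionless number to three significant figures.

Path (a) adiabatic: W = P₁V₁(1 − (V₁/V₂)^(γ−1))/(γ−1) → W_a/(P₁V₁) = 0.7622.
Path (b) isothermal: W = P₁V₁ ln(V₂/V₁) → W_b/(P₁V₁) = 0.9092.
W_a / W_b = 0.7622 / 0.9092 = 0.8383.

W_a / W_b ≈ 0.838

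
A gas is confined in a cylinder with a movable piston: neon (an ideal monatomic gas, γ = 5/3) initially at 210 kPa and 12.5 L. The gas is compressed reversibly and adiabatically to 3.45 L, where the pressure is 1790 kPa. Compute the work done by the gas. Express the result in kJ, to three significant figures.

Adiabatic: W = (P₁V₁ − P₂V₂)/(γ − 1) with γ = 5/3.
P₁V₁ = 2625 J, P₂V₂ = 6176 J.
W = (2625 − 6176) / 0.6667 = -5326 J.

W ≈ -5.33 kJ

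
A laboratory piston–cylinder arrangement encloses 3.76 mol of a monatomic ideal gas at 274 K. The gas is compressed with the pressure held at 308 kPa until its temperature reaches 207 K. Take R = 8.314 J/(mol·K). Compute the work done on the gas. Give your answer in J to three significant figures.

Isobaric: W = P ΔV = nR ΔT.
W = (3.76)(8.314)(207 − 274) = -2094 J.
Work on gas = −W_by = 2094 J.

W ≈ 2090 J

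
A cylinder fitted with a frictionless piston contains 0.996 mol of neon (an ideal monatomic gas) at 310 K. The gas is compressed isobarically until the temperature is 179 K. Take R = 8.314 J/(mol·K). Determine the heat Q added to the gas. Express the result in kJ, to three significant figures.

Isobaric: W = nRΔT = (0.996)(8.314)(-131) = -1085 J.
ΔU = nCᵥΔT with Cᵥ = 3R/2: ΔU = (0.996)(12.47)(-131) = -1627 J.
Q = ΔU + W = -1627 − 1085 = -2712 J.

Q ≈ -2.71 kJ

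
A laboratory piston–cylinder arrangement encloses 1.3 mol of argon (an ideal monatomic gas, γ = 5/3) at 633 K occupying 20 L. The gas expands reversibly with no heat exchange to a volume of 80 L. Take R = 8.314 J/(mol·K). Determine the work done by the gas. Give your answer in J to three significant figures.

W ≈ 6190 J

Adiabatic: TV^(γ−1) = const with γ = 5/3.
T₂ = T₁ (V₁/V₂)^(γ−1) = 633 × (20/80)^0.667 = 633 × 0.3969 = 251.2 K.
W_by = nCᵥ(T₁ − T₂) = (1.3)(12.47)(633 − 251.2) = 6190 J.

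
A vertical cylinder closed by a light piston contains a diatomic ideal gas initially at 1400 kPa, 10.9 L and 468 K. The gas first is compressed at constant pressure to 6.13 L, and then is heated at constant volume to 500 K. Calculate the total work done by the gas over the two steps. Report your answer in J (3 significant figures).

Step 1 (isobaric): W = PΔV = (1400 kPa)(6.13 − 10.9 L) = -6678 J.
Step 2 (isochoric): W = 0 (constant volume).
W_total = -6678 + 0 = -6678 J.

W_total ≈ -6680 J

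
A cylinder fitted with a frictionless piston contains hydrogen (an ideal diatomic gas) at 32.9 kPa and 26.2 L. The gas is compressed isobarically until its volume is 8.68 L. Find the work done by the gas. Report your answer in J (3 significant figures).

Isobaric: W = P ΔV.
W = (32.9 kPa)(8.68 − 26.2 L) = (32.9)(-17.52) = -576.4 J.

W ≈ -576 J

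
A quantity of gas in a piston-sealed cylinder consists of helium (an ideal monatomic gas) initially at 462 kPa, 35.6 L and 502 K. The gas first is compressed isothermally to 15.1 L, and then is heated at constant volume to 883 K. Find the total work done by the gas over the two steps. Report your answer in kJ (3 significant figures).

Step 1 (isothermal): W = P₁V₁ ln(V₂/V₁) = (16447) ln(15.1/35.6) = -14106 J.
Step 2 (isochoric): W = 0 (constant volume).
W_total = -14106 + 0 = -14106 J.

W_total ≈ -14.1 kJ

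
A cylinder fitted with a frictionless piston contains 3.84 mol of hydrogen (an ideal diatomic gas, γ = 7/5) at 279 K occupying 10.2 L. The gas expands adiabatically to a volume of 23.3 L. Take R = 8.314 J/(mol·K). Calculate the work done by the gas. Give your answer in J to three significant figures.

W ≈ 6270 J

Adiabatic: TV^(γ−1) = const with γ = 7/5.
T₂ = T₁ (V₁/V₂)^(γ−1) = 279 × (10.2/23.3)^0.4 = 279 × 0.7186 = 200.5 K.
W_by = nCᵥ(T₁ − T₂) = (3.84)(20.79)(279 − 200.5) = 6266 J.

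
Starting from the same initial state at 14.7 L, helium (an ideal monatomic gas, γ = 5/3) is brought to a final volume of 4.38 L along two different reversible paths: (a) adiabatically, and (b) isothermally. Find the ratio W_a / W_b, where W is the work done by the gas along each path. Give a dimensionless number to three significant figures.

W_a / W_b ≈ 1.54

Path (a) adiabatic: W = P₁V₁(1 − (V₁/V₂)^(γ−1))/(γ−1) → W_a/(P₁V₁) = -1.862.
Path (b) isothermal: W = P₁V₁ ln(V₂/V₁) → W_b/(P₁V₁) = -1.211.
W_a / W_b = -1.862 / -1.211 = 1.538.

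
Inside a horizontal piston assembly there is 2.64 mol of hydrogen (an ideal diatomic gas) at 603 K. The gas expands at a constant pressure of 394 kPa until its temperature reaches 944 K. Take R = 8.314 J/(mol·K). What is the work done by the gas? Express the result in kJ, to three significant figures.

Isobaric: W = P ΔV = nR ΔT.
W = (2.64)(8.314)(944 − 603) = 7485 J.

W ≈ 7.48 kJ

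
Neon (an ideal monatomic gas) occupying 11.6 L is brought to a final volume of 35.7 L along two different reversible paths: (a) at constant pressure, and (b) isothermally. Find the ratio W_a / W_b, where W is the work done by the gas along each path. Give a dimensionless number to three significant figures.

W_a / W_b ≈ 1.85

Path (a) isobaric: W = P₁(V₂ − V₁) → W_a/(P₁V₁) = 2.078.
Path (b) isothermal: W = P₁V₁ ln(V₂/V₁) → W_b/(P₁V₁) = 1.124.
W_a / W_b = 2.078 / 1.124 = 1.848.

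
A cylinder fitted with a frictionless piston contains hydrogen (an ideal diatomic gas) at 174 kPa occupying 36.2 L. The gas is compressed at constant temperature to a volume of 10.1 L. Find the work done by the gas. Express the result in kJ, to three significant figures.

Isothermal: W = nRT ln(V₂/V₁) = P₁V₁ ln(V₂/V₁).
P₁V₁ = (174 kPa)(36.2 L) = 6299 J.
W = 6299 × ln(10.1/36.2) = 6299 × -1.277
W_by_gas = -8041 J.

W ≈ -8.04 kJ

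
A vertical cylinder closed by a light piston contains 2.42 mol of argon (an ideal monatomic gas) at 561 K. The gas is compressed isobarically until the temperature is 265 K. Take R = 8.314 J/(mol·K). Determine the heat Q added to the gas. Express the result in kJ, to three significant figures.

Isobaric: W = nRΔT = (2.42)(8.314)(-296) = -5955 J.
ΔU = nCᵥΔT with Cᵥ = 3R/2: ΔU = (2.42)(12.47)(-296) = -8933 J.
Q = ΔU + W = -8933 − 5955 = -14889 J.

Q ≈ -14.9 kJ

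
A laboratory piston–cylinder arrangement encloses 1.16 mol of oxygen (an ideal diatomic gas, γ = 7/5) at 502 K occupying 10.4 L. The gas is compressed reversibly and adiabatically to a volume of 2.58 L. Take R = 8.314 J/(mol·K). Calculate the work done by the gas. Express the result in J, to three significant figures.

W ≈ -9040 J

Adiabatic: TV^(γ−1) = const with γ = 7/5.
T₂ = T₁ (V₁/V₂)^(γ−1) = 502 × (10.4/2.58)^0.4 = 502 × 1.746 = 876.7 K.
W_by = nCᵥ(T₁ − T₂) = (1.16)(20.79)(502 − 876.7) = -9035 J.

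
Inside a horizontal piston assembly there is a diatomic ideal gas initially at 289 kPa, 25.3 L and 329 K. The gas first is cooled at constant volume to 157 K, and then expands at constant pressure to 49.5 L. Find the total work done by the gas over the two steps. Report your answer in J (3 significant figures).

Step 1 (isochoric): W = 0 (constant volume).
After step 1: P = 137.9 kPa (V unchanged).
Step 2 (isobaric): W = PΔV = (137.9 kPa)(49.5 − 25.3 L) = 3337 J.
W_total = 0 + 3337 = 3337 J.

W_total ≈ 3340 J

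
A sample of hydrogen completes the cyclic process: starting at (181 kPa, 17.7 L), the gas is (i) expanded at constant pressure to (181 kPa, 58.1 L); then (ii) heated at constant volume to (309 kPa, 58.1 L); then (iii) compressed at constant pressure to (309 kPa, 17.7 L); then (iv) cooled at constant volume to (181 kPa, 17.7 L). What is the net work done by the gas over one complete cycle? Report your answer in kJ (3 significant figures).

W_net ≈ -5.17 kJ

Constant-volume legs do no work.
W(i) = (181)(58.1 − 17.7) = 7312 J; W(iii) = (309)(17.7 − 58.1) = -12484 J.
W_net = 7312 − 12484 = -5171 J (the counter-clockwise enclosed area).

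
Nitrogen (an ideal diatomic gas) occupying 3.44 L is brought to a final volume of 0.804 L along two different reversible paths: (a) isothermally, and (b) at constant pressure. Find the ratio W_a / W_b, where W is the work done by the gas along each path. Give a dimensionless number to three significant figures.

Path (a) isothermal: W = P₁V₁ ln(V₂/V₁) → W_a/(P₁V₁) = -1.454.
Path (b) isobaric: W = P₁(V₂ − V₁) → W_b/(P₁V₁) = -0.7663.
W_a / W_b = -1.454 / -0.7663 = 1.897.

W_a / W_b ≈ 1.90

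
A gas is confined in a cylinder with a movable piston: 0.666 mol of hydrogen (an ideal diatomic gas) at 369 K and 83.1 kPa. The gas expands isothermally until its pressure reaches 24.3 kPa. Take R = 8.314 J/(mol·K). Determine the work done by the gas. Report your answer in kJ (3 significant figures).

W ≈ 2.51 kJ

Isothermal process: W = nRT ln(V₂/V₁) = nRT ln(P₁/P₂).
W = (0.666)(8.314)(369) × ln(83.1/24.3)
  = 2043 × ln(3.42) = 2043 × 1.23
W_by_gas = 2512 J.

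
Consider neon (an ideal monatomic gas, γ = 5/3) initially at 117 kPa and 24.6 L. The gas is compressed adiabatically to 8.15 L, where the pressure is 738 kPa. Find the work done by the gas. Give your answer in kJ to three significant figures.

W ≈ -4.70 kJ

Adiabatic: W = (P₁V₁ − P₂V₂)/(γ − 1) with γ = 5/3.
P₁V₁ = 2878 J, P₂V₂ = 6015 J.
W = (2878 − 6015) / 0.6667 = -4705 J.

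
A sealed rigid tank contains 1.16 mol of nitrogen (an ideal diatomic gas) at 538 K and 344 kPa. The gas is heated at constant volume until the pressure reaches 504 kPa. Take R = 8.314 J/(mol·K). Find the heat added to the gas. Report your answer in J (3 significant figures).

Q ≈ 6030 J

Constant volume ⇒ W = 0, so Q = ΔU = nCᵥΔT with Cᵥ = 5R/2 = 20.79 J/(mol·K).
At constant V, T₂/T₁ = P₂/P₁ ⇒ ΔT = T₁(P₂/P₁ − 1) = 538·(504/344 − 1) = 250.2 K.
ΔU = (1.16)(20.79)(250.2) = 6033 J.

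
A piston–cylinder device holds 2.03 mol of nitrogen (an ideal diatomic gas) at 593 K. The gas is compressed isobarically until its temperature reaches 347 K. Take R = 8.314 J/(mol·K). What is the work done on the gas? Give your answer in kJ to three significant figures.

W ≈ 4.15 kJ

Isobaric: W = P ΔV = nR ΔT.
W = (2.03)(8.314)(347 − 593) = -4152 J.
Work on gas = −W_by = 4152 J.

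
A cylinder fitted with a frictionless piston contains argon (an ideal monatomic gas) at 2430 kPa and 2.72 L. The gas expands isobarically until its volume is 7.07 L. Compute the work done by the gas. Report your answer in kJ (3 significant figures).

W ≈ 10.6 kJ

Isobaric: W = P ΔV.
W = (2430 kPa)(7.07 − 2.72 L) = (2430)(4.35) = 10570 J.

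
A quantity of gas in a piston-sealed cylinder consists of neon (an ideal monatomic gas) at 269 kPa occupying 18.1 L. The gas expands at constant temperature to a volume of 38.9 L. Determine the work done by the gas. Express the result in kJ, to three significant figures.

Isothermal: W = nRT ln(V₂/V₁) = P₁V₁ ln(V₂/V₁).
P₁V₁ = (269 kPa)(18.1 L) = 4869 J.
W = 4869 × ln(38.9/18.1) = 4869 × 0.7651
W_by_gas = 3725 J.

W ≈ 3.73 kJ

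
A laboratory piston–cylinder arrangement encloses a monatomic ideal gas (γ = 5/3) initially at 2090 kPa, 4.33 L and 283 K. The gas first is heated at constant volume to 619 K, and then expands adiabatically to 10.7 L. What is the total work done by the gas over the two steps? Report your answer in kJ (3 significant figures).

Step 1 (isochoric): W = 0 (constant volume).
After step 1: P = 4571 kPa (V unchanged).
Step 2 (adiabatic): W = (P₁V₁ − P₂V₂)/(γ−1) = (19794 − 10829)/0.667 = 13447 J.
W_total = 0 + 13447 = 13447 J.

W_total ≈ 13.4 kJ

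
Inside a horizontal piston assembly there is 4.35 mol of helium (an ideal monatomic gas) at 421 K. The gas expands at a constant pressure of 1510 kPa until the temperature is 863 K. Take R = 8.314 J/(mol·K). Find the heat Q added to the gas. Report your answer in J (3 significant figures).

Q ≈ 40000 J

Isobaric: W = nRΔT = (4.35)(8.314)(442) = 15985 J.
ΔU = nCᵥΔT with Cᵥ = 3R/2: ΔU = (4.35)(12.47)(442) = 23978 J.
Q = ΔU + W = 23978 + 15985 = 39963 J.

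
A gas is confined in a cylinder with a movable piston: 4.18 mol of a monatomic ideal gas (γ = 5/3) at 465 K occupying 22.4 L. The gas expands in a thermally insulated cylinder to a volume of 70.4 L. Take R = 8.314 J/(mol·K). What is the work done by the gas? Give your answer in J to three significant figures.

Adiabatic: TV^(γ−1) = const with γ = 5/3.
T₂ = T₁ (V₁/V₂)^(γ−1) = 465 × (22.4/70.4)^0.667 = 465 × 0.4661 = 216.7 K.
W_by = nCᵥ(T₁ − T₂) = (4.18)(12.47)(465 − 216.7) = 12942 J.

W ≈ 12900 J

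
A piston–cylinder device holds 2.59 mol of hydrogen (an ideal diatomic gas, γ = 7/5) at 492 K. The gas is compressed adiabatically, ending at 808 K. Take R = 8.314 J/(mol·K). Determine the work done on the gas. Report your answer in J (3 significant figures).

W ≈ 17000 J

Adiabatic ⇒ Q = 0, so W_by = −ΔU = nCᵥ(T₁ − T₂).
Cᵥ = 5R/2 = 20.79 J/(mol·K).
W = (2.59)(20.79)(492 − 808) = -17011 J.
Work on gas = −W_by = 17011 J.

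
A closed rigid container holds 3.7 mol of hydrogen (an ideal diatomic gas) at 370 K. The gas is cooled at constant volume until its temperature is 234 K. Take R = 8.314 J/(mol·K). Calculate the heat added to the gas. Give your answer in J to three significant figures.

Q ≈ -10500 J

Constant volume ⇒ W = 0, so Q = ΔU = nCᵥΔT with Cᵥ = 5R/2 = 20.79 J/(mol·K).
ΔU = (3.7)(20.79)(234 − 370) = -10459 J.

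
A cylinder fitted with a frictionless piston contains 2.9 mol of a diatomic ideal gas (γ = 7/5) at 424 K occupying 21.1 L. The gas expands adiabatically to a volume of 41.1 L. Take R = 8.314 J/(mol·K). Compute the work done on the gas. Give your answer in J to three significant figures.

W ≈ -5980 J

Adiabatic: TV^(γ−1) = const with γ = 7/5.
T₂ = T₁ (V₁/V₂)^(γ−1) = 424 × (21.1/41.1)^0.4 = 424 × 0.7659 = 324.7 K.
W_by = nCᵥ(T₁ − T₂) = (2.9)(20.79)(424 − 324.7) = 5983 J.
Work on gas = −W_by = -5983 J.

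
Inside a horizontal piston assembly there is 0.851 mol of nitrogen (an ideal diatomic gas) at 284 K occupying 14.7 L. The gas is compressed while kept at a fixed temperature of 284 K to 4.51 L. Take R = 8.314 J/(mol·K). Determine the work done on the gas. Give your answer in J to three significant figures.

Isothermal: W = nRT ln(V₂/V₁).
W = (0.851)(8.314)(284) × ln(4.51/14.7)
  = 2009 × -1.182
W_by_gas = -2374 J; work on gas = −W_by = 2374 J.

W ≈ 2370 J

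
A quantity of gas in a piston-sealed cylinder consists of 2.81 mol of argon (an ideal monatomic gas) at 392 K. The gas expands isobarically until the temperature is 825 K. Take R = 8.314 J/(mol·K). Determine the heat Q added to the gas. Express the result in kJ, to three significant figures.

Isobaric: W = nRΔT = (2.81)(8.314)(433) = 10116 J.
ΔU = nCᵥΔT with Cᵥ = 3R/2: ΔU = (2.81)(12.47)(433) = 15174 J.
Q = ΔU + W = 15174 + 10116 = 25290 J.

Q ≈ 25.3 kJ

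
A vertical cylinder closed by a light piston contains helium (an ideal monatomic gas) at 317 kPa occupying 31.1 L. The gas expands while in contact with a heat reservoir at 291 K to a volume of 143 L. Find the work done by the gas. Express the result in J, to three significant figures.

Isothermal: W = nRT ln(V₂/V₁) = P₁V₁ ln(V₂/V₁).
P₁V₁ = (317 kPa)(31.1 L) = 9859 J.
W = 9859 × ln(143/31.1) = 9859 × 1.526
W_by_gas = 15041 J.

W ≈ 15000 J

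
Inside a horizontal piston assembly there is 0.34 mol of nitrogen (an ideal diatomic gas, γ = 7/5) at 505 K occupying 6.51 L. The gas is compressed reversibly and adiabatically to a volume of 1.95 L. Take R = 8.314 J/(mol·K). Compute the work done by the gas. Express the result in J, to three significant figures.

Adiabatic: TV^(γ−1) = const with γ = 7/5.
T₂ = T₁ (V₁/V₂)^(γ−1) = 505 × (6.51/1.95)^0.4 = 505 × 1.62 = 817.9 K.
W_by = nCᵥ(T₁ − T₂) = (0.34)(20.79)(505 − 817.9) = -2211 J.

W ≈ -2210 J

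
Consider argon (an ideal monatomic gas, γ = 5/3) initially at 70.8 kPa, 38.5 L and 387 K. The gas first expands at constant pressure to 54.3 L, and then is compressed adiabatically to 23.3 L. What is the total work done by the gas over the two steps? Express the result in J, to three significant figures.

W_total ≈ -3250 J

Step 1 (isobaric): W = PΔV = (70.8 kPa)(54.3 − 38.5 L) = 1119 J.
After step 1: P = 70.8 kPa, V = 54.3 L, T = 545.8 K.
Step 2 (adiabatic): W = (P₁V₁ − P₂V₂)/(γ−1) = (3844 − 6758)/0.667 = -4370 J.
W_total = 1119 − 4370 = -3251 J.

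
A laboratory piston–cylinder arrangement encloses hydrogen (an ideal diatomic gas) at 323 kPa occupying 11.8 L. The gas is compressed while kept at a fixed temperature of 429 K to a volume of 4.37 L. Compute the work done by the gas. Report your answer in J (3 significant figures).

W ≈ -3790 J

Isothermal: W = nRT ln(V₂/V₁) = P₁V₁ ln(V₂/V₁).
P₁V₁ = (323 kPa)(11.8 L) = 3811 J.
W = 3811 × ln(4.37/11.8) = 3811 × -0.9933
W_by_gas = -3786 J.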